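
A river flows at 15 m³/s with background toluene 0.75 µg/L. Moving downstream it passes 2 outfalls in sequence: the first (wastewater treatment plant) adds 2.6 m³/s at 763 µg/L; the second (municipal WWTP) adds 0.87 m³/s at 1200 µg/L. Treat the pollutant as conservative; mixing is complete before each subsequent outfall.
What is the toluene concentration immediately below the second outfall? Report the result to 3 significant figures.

After outfall 1: Q = 15.00 + 2.600 = 17.60 m³/s; C = (15.00·0.7500 + 2.600·763.0)/17.60 = 113.4 µg/L.
After outfall 2: Q = 17.60 + 0.8700 = 18.47 m³/s; C = (17.60·113.4 + 0.8700·1200)/18.47 = 164.5 µg/L.

165 µg/L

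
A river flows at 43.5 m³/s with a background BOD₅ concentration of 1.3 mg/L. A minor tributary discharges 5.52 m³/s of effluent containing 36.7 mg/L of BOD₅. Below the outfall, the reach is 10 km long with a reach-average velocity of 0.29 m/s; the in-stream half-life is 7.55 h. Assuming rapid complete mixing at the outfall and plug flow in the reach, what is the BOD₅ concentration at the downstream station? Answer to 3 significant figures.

2.19 mg/L

After mixing, C = (43.50·1.300 + 5.520·36.70) / 49.02 = 259.1/49.02 = 5.286 mg/L.
Travel time t = 10·1000 / 0.29 = 34480 s = 9.579 h.
Half-life 7.55 h → k = ln 2 / 7.55 = 0.09181 h⁻¹ = 2.203 d⁻¹.
Decay over the reach: 5.286·exp(−kt) = 5.286·0.4150 = 2.194 mg/L.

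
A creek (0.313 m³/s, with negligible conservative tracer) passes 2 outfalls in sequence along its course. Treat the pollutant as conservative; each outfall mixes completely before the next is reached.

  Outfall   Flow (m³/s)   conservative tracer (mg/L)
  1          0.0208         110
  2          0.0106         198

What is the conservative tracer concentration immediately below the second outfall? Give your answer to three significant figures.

12.7 mg/L

Outfall 1: combined Q = 0.3338 m³/s; C = (0.3130·0 + 0.02080·110.0)/0.3338 = 6.854 mg/L.
Outfall 2: combined Q = 0.3444 m³/s; C = (0.3338·6.854 + 0.01060·198.0)/0.3444 = 12.74 mg/L.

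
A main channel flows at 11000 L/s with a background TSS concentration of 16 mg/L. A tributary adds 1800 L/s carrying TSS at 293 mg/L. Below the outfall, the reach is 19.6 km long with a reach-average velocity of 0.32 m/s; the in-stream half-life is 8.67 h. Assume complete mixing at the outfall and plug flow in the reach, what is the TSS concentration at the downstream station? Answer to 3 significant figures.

14.1 mg/L

Mixed concentration C = ΣQC/ΣQ = (11000·16.00 + 1800·293.0) / 12800 = 703400/12800 = 54.95 mg/L.
Travel time t = 19.6·1000 / 0.32 = 61250 s = 17.01 h.
Half-life 8.67 h → k = ln 2 / 8.67 = 0.07995 h⁻¹ = 1.919 d⁻¹.
After decay, C = 54.95 × e^(−kt) = 54.95 × 0.2566 = 14.10 mg/L.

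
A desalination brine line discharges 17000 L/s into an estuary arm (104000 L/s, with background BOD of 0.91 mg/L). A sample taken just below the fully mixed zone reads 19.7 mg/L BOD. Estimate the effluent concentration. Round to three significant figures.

Mass balance: 104000·0.9100 + 17000·Cₑ = 121000·19.70
→ Cₑ = (121000·19.70 − 104000·0.9100) / 17000 = 134.7 mg/L.

135 mg/L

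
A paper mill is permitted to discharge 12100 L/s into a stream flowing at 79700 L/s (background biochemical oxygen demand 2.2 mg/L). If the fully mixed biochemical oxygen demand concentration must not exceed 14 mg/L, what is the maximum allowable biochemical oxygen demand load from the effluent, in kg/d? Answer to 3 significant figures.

Mass balance at the limit: 79700·2.200 + 12100·Cₑ = 91800·14 → Cₑ = 91.72 mg/L.
12100 L/s = 12.10 m³/s. Load = 12.10 m³/s × 91.72 g/m³ × 86 400 s/d = 95890 kg/d.

95900 kg/d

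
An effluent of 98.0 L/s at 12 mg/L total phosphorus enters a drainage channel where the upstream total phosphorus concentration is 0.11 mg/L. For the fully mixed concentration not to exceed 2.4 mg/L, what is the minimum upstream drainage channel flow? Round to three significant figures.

411 L/s

Set C_mix = 2.4: (Q·0.1100 + 98.00·12.00) / (Q + 98.00) = 2.4
→ Q = 98.00·(12.00 − 2.4)/(2.4 − 0.1100) = 410.8 L/s.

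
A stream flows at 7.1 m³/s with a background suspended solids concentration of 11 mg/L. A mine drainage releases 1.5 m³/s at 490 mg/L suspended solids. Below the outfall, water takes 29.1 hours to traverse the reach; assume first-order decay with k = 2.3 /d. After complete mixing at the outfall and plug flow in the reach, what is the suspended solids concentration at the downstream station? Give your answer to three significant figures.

Conservation of mass: C = (7.100·11.00 + 1.500·490.0) / 8.600 = 813.1/8.600 = 94.55 mg/L.
Decay over the reach: 94.55·exp(−kt) = 94.55·0.06150 = 5.814 mg/L.

5.81 mg/L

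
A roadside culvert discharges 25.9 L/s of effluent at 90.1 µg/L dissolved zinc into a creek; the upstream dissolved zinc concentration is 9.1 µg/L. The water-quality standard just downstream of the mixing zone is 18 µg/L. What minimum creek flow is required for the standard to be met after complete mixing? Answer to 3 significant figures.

210 L/s

Set C_mix = 18: (Q·9.100 + 25.90·90.10) / (Q + 25.90) = 18
→ Q = 25.90·(90.10 − 18)/(18 − 9.100) = 209.8 L/s.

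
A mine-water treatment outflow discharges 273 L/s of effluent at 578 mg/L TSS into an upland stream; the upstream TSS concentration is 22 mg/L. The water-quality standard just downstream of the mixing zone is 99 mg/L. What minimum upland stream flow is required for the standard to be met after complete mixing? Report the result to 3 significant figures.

Set C_mix = 99: (Q·22.00 + 273.0·578.0) / (Q + 273.0) = 99
→ Q = 273.0·(578.0 − 99)/(99 − 22.00) = 1698 L/s.

1700 L/s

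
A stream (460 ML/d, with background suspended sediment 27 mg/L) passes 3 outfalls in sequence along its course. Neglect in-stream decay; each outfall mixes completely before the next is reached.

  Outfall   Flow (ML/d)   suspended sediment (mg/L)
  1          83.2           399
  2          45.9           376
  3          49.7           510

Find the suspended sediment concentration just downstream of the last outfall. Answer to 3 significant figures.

Below outfall 1: Q → 543.2 ML/d, C = (460.0·27.00 + 83.20·399.0)/543.2 = 83.98 mg/L.
Below outfall 2: Q → 589.1 ML/d, C = (543.2·83.98 + 45.90·376.0)/589.1 = 106.7 mg/L.
Below outfall 3: Q → 638.8 ML/d, C = (589.1·106.7 + 49.70·510.0)/638.8 = 138.1 mg/L.

138 mg/L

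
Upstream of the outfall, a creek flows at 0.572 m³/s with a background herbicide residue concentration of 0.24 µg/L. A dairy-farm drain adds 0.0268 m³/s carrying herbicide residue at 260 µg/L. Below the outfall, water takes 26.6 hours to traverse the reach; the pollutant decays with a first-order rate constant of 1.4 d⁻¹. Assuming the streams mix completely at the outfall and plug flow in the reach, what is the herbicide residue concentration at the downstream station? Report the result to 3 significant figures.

2.51 µg/L

Mass balance: C = (0.5720·0.2400 + 0.02680·260.0) / 0.5988 = 7.105/0.5988 = 11.87 µg/L.
After decay, C = 11.87 × e^(−kt) = 11.87 × 0.2119 = 2.514 µg/L.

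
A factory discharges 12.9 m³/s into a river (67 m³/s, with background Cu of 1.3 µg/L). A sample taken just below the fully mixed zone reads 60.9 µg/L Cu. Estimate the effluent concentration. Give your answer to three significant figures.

370 µg/L

Mass balance: 67.00·1.300 + 12.90·Cₑ = 79.90·60.90
→ Cₑ = (79.90·60.90 − 67.00·1.300) / 12.90 = 370.5 µg/L.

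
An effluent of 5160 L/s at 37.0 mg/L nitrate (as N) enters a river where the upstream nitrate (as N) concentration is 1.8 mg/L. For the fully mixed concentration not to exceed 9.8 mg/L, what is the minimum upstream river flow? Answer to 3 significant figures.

Set C_mix = 9.8: (Q·1.800 + 5160·37.00) / (Q + 5160) = 9.8
→ Q = 5160·(37.00 − 9.8)/(9.8 − 1.800) = 17540 L/s.

17500 L/s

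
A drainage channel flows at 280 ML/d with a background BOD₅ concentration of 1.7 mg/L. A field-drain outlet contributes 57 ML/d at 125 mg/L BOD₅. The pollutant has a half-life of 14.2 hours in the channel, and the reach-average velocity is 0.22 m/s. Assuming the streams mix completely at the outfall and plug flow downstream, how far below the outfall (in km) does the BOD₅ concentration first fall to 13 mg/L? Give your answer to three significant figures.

Mixed concentration C = ΣQC/ΣQ = (280.0·1.700 + 57.00·125.0) / 337.0 = 7601/337.0 = 22.55 mg/L.
Half-life 14.2 h → k = ln 2 / 14.2 = 0.04881 h⁻¹ = 1.172 d⁻¹.
Set 22.55·exp(−k·t) = 13 → t = ln(22.55/13)/k = 40640 s = 11.29 h.
Distance = v·t = 0.22·40640 = 8940 m = 8.940 km.

8.94 km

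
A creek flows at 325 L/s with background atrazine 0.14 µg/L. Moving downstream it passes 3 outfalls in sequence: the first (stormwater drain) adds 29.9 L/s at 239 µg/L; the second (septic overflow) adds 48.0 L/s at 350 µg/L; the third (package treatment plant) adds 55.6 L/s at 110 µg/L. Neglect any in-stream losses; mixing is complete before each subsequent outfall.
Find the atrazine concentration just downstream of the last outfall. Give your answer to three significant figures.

65.7 µg/L

After outfall 1: Q = 325.0 + 29.90 = 354.9 L/s; C = (325.0·0.1400 + 29.90·239.0)/354.9 = 20.26 µg/L.
After outfall 2: Q = 354.9 + 48.00 = 402.9 L/s; C = (354.9·20.26 + 48.00·350.0)/402.9 = 59.55 µg/L.
After outfall 3: Q = 402.9 + 55.60 = 458.5 L/s; C = (402.9·59.55 + 55.60·110.0)/458.5 = 65.67 µg/L.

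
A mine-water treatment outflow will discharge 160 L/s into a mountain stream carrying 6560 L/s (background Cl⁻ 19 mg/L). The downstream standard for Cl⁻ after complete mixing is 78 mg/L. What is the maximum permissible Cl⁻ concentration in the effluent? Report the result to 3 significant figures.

2500 mg/L

At the limit, (Qr·Cr + Qe·Cₑ)/(Qr + Qe) = 78:
Cₑ = (6720·78 − 6560·19.00) / 160.0 = 2497 mg/L.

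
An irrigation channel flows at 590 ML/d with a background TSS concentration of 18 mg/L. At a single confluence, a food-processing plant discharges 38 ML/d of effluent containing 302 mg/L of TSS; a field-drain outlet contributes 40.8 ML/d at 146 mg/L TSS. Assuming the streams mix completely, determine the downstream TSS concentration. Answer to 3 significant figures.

Mass balance: C = (590.0·18.00 + 38.00·302.0 + 40.80·146.0) / 668.8 = 28050/668.8 = 41.94 mg/L.

41.9 mg/L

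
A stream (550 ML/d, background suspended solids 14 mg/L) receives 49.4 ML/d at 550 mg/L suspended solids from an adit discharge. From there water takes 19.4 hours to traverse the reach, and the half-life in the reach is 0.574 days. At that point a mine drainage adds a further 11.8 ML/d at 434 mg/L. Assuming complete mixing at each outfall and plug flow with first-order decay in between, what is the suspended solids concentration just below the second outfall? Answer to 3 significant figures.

Mixed concentration C = ΣQC/ΣQ = (550.0·14.00 + 49.40·550.0) / 599.4 = 34870/599.4 = 58.17 mg/L; combined flow 599.4 ML/d.
Half-life 0.574 d → k = ln 2 / 0.574 = 1.208 d⁻¹.
First-order decay: C = 58.17·exp(−k·t) = 58.17·0.3768 = 21.92 mg/L.
Second outfall: C = (599.4·21.92 + 11.80·434.0)/611.2 = 29.87 mg/L.

29.9 mg/L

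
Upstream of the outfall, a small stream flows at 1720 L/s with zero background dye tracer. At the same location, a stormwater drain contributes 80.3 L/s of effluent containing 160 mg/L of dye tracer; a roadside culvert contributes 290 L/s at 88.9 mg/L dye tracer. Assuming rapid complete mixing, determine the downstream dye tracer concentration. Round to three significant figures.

After mixing, C = (1720·0 + 80.30·160.0 + 290.0·88.90) / 2090 = 38630/2090 = 18.48 mg/L.

18.5 mg/L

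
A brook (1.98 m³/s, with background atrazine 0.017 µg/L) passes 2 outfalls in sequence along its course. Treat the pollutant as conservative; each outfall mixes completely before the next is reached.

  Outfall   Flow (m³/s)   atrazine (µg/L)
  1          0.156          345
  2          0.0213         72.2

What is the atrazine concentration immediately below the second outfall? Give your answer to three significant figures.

Below outfall 1: Q → 2.136 m³/s, C = (1.980·0.01700 + 0.1560·345.0)/2.136 = 25.21 µg/L.
Below outfall 2: Q → 2.157 m³/s, C = (2.136·25.21 + 0.02130·72.20)/2.157 = 25.68 µg/L.

25.7 µg/L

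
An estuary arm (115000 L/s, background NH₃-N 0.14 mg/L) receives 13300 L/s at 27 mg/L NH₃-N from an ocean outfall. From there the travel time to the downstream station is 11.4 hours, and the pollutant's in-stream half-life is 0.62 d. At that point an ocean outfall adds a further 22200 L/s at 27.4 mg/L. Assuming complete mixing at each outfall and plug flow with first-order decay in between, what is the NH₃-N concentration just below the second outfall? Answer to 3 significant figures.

5.51 mg/L

After mixing, C = (115000·0.1400 + 13300·27.00) / 128300 = 375200/128300 = 2.924 mg/L; combined flow 128300 L/s.
Half-life 0.62 d → k = ln 2 / 0.62 = 1.118 d⁻¹.
After decay, C = 2.924 × e^(−kt) = 2.924 × 0.5880 = 1.720 mg/L.
At the second outfall, C = (128300·1.720 + 22200·27.40) / (128300 + 22200) = 5.508 mg/L.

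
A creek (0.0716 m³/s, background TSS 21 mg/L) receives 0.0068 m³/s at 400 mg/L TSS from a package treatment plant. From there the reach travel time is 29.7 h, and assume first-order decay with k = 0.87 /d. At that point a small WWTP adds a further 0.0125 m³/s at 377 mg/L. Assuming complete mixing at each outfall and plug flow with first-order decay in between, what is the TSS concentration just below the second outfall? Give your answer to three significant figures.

After mixing, C = (0.07160·21.00 + 0.006800·400.0) / 0.07840 = 4.224/0.07840 = 53.87 mg/L; combined flow 0.07840 m³/s.
Decay over the reach: 53.87·exp(−kt) = 53.87·0.3407 = 18.36 mg/L.
Second outfall: C = (0.07840·18.36 + 0.01250·377.0)/0.09090 = 67.68 mg/L.

67.7 mg/L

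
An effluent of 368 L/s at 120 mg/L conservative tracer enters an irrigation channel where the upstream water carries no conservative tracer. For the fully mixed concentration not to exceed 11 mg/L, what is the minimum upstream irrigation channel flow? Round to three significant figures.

Set C_mix = 11: (Q·0 + 368.0·120.0) / (Q + 368.0) = 11
→ Q = 368.0·(120.0 − 11)/(11 − 0) = 3647 L/s.

3650 L/s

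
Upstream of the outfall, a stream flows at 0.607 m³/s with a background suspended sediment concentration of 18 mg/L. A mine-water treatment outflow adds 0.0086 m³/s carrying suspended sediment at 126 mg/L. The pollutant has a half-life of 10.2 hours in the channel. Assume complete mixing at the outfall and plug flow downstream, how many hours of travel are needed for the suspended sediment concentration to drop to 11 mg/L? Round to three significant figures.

Mass balance: C = (0.6070·18.00 + 0.008600·126.0) / 0.6156 = 12.01/0.6156 = 19.51 mg/L.
Half-life 10.2 h → k = ln 2 / 10.2 = 0.06796 h⁻¹ = 1.631 d⁻¹.
19.51·exp(−k·t) = 11 → t = ln(19.51/11)/k = 30350 s = 8.432 h.

8.43 h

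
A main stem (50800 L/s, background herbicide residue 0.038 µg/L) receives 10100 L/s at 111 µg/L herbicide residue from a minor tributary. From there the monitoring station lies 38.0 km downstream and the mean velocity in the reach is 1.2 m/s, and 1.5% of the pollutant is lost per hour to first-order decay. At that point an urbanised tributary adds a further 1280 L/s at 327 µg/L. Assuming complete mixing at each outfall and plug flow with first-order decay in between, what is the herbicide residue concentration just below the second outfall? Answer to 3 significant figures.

Conservation of mass: C = (50800·0.03800 + 10100·111.0) / 60900 = 1123000/60900 = 18.44 µg/L; combined flow 60900 L/s.
Travel time t = 38.0·1000 / 1.2 = 31670 s = 8.796 h.
1.5%/h lost → k = −ln(1 − 0.015) = 0.01511 h⁻¹.
After decay, C = 18.44 × e^(−kt) = 18.44 × 0.8755 = 16.14 µg/L.
At the second outfall, C = (60900·16.14 + 1280·327.0) / (60900 + 1280) = 22.54 µg/L.

22.5 µg/L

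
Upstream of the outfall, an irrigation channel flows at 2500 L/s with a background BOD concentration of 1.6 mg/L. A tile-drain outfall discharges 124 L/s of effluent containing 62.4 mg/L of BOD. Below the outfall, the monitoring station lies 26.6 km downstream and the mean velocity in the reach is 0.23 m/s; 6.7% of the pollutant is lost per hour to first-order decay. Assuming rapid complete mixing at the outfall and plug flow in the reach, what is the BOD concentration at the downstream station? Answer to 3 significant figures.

0.482 mg/L

After mixing, C = (2500·1.600 + 124.0·62.40) / 2624 = 11740/2624 = 4.473 mg/L.
Travel time t = 26.6·1000 / 0.23 = 115700 s = 32.13 h.
6.7%/h lost → k = −ln(1 − 0.067) = 0.06935 h⁻¹.
Applying C = C₀e^(−kt): 4.473 × 0.1078 = 0.4820 mg/L.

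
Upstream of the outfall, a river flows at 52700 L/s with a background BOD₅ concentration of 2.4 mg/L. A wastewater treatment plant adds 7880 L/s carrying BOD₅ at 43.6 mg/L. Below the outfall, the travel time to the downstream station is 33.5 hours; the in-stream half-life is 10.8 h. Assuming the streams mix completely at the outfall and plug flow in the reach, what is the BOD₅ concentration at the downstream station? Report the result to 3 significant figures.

Conservation of mass: C = (52700·2.400 + 7880·43.60) / 60580 = 470000/60580 = 7.759 mg/L.
Half-life 10.8 h → k = ln 2 / 10.8 = 0.06418 h⁻¹ = 1.540 d⁻¹.
Decay over the reach: 7.759·exp(−kt) = 7.759·0.1165 = 0.9038 mg/L.

0.904 mg/L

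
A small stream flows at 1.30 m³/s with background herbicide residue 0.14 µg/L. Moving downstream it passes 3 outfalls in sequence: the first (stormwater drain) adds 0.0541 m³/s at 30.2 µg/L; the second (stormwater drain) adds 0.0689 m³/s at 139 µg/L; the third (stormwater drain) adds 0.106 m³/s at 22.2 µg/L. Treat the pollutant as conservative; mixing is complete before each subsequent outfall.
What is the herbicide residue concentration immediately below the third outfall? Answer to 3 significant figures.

8.99 µg/L

Below outfall 1: Q → 1.354 m³/s, C = (1.300·0.1400 + 0.05410·30.20)/1.354 = 1.341 µg/L.
Below outfall 2: Q → 1.423 m³/s, C = (1.354·1.341 + 0.06890·139.0)/1.423 = 8.006 µg/L.
Below outfall 3: Q → 1.529 m³/s, C = (1.423·8.006 + 0.1060·22.20)/1.529 = 8.990 µg/L.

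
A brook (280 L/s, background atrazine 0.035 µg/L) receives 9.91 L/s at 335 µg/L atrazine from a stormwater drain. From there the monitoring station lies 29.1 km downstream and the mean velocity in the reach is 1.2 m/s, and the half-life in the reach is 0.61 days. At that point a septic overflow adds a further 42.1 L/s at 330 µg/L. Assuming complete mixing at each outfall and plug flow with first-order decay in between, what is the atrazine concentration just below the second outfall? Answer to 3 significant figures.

Mass balance: C = (280.0·0.03500 + 9.910·335.0) / 289.9 = 3330/289.9 = 11.49 µg/L; combined flow 289.9 L/s.
Travel time t = 29.1·1000 / 1.2 = 24250 s = 6.736 h.
Half-life 0.61 d → k = ln 2 / 0.61 = 1.136 d⁻¹.
Decay over the reach: 11.49·exp(−kt) = 11.49·0.7269 = 8.349 µg/L.
Second outfall: C = (289.9·8.349 + 42.10·330.0)/332.0 = 49.14 µg/L.

49.1 µg/L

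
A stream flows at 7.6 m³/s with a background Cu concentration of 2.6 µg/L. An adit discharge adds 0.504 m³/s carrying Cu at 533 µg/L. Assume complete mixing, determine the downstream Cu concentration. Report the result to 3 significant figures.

Mixed concentration C = ΣQC/ΣQ = (7.600·2.600 + 0.5040·533.0) / 8.104 = 288.4/8.104 = 35.59 µg/L.

35.6 µg/L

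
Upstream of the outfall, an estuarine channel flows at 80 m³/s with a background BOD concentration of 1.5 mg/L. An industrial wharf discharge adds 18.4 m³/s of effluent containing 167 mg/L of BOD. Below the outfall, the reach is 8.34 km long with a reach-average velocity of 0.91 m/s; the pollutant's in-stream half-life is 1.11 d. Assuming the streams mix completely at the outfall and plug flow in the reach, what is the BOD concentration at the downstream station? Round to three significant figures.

30.4 mg/L

Mass balance: C = (80.00·1.500 + 18.40·167.0) / 98.40 = 3193/98.40 = 32.45 mg/L.
Travel time t = 8.34·1000 / 0.91 = 9165 s = 2.546 h.
Half-life 1.11 d → k = ln 2 / 1.11 = 0.6245 d⁻¹.
Applying C = C₀e^(−kt): 32.45 × 0.9359 = 30.37 mg/L.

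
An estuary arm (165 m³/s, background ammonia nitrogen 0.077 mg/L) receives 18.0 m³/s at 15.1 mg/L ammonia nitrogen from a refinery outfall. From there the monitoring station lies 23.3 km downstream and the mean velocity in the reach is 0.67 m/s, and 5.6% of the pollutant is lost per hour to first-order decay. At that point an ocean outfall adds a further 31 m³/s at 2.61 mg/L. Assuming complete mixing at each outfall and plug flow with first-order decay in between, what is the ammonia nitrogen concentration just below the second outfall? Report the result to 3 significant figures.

After mixing, C = (165.0·0.07700 + 18.00·15.10) / 183.0 = 284.5/183.0 = 1.555 mg/L; combined flow 183.0 m³/s.
Travel time t = 23.3·1000 / 0.67 = 34780 s = 9.660 h.
5.6%/h lost → k = −ln(1 − 0.056) = 0.05763 h⁻¹.
Decay over the reach: 1.555·exp(−kt) = 1.555·0.5731 = 0.8910 mg/L.
At the second outfall, C = (183.0·0.8910 + 31.00·2.610) / (183.0 + 31.00) = 1.140 mg/L.

1.14 mg/L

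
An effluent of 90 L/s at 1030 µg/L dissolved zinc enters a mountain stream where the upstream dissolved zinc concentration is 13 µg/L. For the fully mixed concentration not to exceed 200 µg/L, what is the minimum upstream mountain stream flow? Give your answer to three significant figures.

Set C_mix = 200: (Q·13.00 + 90.00·1030) / (Q + 90.00) = 200
→ Q = 90.00·(1030 − 200)/(200 − 13.00) = 399.5 L/s.

399 L/s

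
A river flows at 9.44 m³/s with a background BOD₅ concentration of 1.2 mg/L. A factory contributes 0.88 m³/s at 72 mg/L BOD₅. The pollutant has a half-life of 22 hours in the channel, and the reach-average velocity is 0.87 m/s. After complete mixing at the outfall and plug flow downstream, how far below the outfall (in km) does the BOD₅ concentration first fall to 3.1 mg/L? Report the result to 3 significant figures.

Mixed concentration C = ΣQC/ΣQ = (9.440·1.200 + 0.8800·72.00) / 10.32 = 74.69/10.32 = 7.237 mg/L.
Half-life 22 h → k = ln 2 / 22 = 0.03151 h⁻¹ = 0.7562 d⁻¹.
Set 7.237·exp(−k·t) = 3.1 → t = ln(7.237/3.1)/k = 96870 s = 26.91 h.
Distance = v·t = 0.87·96870 = 84280 m = 84.28 km.

84.3 km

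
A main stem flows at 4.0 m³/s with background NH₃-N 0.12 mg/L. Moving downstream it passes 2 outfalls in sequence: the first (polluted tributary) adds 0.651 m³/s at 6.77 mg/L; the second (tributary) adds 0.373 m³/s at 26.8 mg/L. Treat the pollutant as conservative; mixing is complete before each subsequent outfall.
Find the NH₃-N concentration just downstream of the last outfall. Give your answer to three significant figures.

2.96 mg/L

Below outfall 1: Q → 4.651 m³/s, C = (4.000·0.1200 + 0.6510·6.770)/4.651 = 1.051 mg/L.
Below outfall 2: Q → 5.024 m³/s, C = (4.651·1.051 + 0.3730·26.80)/5.024 = 2.963 mg/L.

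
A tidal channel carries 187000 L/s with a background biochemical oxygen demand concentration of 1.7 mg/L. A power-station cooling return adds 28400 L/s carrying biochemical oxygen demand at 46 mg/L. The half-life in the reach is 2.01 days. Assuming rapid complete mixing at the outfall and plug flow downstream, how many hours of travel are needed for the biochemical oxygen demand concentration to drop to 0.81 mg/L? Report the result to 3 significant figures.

155 h

Conservation of mass: C = (187000·1.700 + 28400·46.00) / 215400 = 1624000/215400 = 7.541 mg/L.
Half-life 2.01 d → k = ln 2 / 2.01 = 0.3448 d⁻¹.
7.541·exp(−k·t) = 0.81 → t = ln(7.541/0.81)/k = 559000 s = 155.3 h.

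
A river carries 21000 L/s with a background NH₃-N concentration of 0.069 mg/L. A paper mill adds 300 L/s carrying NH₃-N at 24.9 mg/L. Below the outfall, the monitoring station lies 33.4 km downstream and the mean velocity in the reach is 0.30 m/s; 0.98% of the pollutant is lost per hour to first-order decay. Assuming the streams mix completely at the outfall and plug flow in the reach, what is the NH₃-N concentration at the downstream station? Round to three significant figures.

After mixing, C = (21000·0.06900 + 300.0·24.90) / 21300 = 8919/21300 = 0.4187 mg/L.
Travel time t = 33.4·1000 / 0.30 = 111300 s = 30.93 h.
0.98%/h lost → k = −ln(1 − 0.0098) = 0.009848 h⁻¹.
After decay, C = 0.4187 × e^(−kt) = 0.4187 × 0.7374 = 0.3088 mg/L.

0.309 mg/L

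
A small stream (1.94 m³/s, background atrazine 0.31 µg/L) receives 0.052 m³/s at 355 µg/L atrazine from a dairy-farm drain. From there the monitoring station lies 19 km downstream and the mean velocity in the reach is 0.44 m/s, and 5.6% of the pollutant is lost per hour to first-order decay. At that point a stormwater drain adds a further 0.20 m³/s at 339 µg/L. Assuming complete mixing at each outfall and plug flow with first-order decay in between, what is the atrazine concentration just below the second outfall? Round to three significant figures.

35.3 µg/L

Mixed concentration C = ΣQC/ΣQ = (1.940·0.3100 + 0.05200·355.0) / 1.992 = 19.06/1.992 = 9.569 µg/L; combined flow 1.992 m³/s.
Travel time t = 19·1000 / 0.44 = 43180 s = 11.99 h.
5.6%/h lost → k = −ln(1 − 0.056) = 0.05763 h⁻¹.
Decay over the reach: 9.569·exp(−kt) = 9.569·0.5009 = 4.794 µg/L.
Second outfall: C = (1.992·4.794 + 0.2000·339.0)/2.192 = 35.29 µg/L.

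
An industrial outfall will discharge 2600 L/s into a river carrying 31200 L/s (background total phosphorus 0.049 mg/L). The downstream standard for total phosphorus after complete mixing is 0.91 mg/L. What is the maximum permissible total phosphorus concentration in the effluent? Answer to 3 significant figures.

11.2 mg/L

At the limit, (Qr·Cr + Qe·Cₑ)/(Qr + Qe) = 0.91:
Cₑ = (33800·0.91 − 31200·0.04900) / 2600 = 11.24 mg/L.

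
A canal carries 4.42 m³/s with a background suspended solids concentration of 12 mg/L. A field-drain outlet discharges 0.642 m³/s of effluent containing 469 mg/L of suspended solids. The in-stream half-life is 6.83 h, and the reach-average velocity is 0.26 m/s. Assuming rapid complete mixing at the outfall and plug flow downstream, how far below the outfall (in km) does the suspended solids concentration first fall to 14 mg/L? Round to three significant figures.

14.8 km

Flow-weighted average: C = (4.420·12.00 + 0.6420·469.0) / 5.062 = 354.1/5.062 = 69.96 mg/L.
Half-life 6.83 h → k = ln 2 / 6.83 = 0.1015 h⁻¹ = 2.436 d⁻¹.
Set 69.96·exp(−k·t) = 14 → t = ln(69.96/14)/k = 57070 s = 15.85 h.
Distance = v·t = 0.26·57070 = 14840 m = 14.84 km.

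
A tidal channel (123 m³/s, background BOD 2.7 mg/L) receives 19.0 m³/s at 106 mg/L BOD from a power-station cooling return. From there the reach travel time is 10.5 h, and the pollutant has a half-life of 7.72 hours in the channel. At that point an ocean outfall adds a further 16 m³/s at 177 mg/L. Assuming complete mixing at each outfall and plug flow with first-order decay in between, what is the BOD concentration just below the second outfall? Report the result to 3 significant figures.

After mixing, C = (123.0·2.700 + 19.00·106.0) / 142.0 = 2346/142.0 = 16.52 mg/L; combined flow 142.0 m³/s.
Half-life 7.72 h → k = ln 2 / 7.72 = 0.08979 h⁻¹ = 2.155 d⁻¹.
After decay, C = 16.52 × e^(−kt) = 16.52 × 0.3896 = 6.436 mg/L.
At the second outfall, C = (142.0·6.436 + 16.00·177.0) / (142.0 + 16.00) = 23.71 mg/L.

23.7 mg/L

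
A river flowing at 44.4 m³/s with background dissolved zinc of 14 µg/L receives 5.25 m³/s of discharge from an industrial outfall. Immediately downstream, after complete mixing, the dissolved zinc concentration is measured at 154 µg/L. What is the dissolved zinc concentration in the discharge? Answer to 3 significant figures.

Mass balance: 44.40·14.00 + 5.250·Cₑ = 49.65·154.0
→ Cₑ = (49.65·154.0 − 44.40·14.00) / 5.250 = 1338 µg/L.

1340 µg/L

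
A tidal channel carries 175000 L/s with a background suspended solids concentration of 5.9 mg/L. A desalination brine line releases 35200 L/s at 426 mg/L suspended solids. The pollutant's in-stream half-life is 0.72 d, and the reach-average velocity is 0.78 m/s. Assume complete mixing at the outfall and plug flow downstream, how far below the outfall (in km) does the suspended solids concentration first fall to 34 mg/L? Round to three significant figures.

56.5 km

Flow-weighted average: C = (175000·5.900 + 35200·426.0) / 210200 = 16030000/210200 = 76.25 mg/L.
Half-life 0.72 d → k = ln 2 / 0.72 = 0.9627 d⁻¹.
Set 76.25·exp(−k·t) = 34 → t = ln(76.25/34)/k = 72480 s = 20.13 h.
Distance = v·t = 0.78·72480 = 56540 m = 56.54 km.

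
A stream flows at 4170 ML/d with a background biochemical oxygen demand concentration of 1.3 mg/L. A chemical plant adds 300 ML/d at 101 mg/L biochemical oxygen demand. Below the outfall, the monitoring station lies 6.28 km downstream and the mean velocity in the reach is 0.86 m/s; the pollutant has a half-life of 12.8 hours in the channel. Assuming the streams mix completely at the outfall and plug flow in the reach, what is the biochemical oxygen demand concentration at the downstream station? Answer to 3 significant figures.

7.16 mg/L

Flow-weighted average: C = (4170·1.300 + 300.0·101.0) / 4470 = 35720/4470 = 7.991 mg/L.
Travel time t = 6.28·1000 / 0.86 = 7302 s = 2.028 h.
Half-life 12.8 h → k = ln 2 / 12.8 = 0.05415 h⁻¹ = 1.300 d⁻¹.
First-order decay: C = 7.991·exp(−k·t) = 7.991·0.8960 = 7.160 mg/L.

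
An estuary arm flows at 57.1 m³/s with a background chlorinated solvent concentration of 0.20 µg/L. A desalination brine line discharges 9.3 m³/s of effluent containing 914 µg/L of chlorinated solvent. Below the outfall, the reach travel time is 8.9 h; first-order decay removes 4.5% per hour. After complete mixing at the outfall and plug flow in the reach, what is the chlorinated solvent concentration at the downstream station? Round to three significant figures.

85.1 µg/L

Conservation of mass: C = (57.10·0.2000 + 9.300·914.0) / 66.40 = 8512/66.40 = 128.2 µg/L.
4.5%/h lost → k = −ln(1 − 0.045) = 0.04604 h⁻¹.
Applying C = C₀e^(−kt): 128.2 × 0.6638 = 85.09 µg/L.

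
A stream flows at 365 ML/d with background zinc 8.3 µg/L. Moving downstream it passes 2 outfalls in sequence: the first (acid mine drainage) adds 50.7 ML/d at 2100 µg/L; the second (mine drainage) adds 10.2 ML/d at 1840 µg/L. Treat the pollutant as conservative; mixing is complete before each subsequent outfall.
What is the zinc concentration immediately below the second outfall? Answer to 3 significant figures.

301 µg/L

Below outfall 1: Q → 415.7 ML/d, C = (365.0·8.300 + 50.70·2100)/415.7 = 263.4 µg/L.
Below outfall 2: Q → 425.9 ML/d, C = (415.7·263.4 + 10.20·1840)/425.9 = 301.2 µg/L.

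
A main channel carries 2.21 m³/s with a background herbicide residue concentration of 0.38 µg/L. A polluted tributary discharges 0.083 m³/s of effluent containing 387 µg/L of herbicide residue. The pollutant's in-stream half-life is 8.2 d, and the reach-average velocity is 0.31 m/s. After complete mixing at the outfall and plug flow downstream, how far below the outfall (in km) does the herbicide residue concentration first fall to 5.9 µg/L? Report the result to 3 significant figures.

Mass balance: C = (2.210·0.3800 + 0.08300·387.0) / 2.293 = 32.96/2.293 = 14.37 µg/L.
Half-life 8.2 d → k = ln 2 / 8.2 = 0.08453 d⁻¹.
Set 14.37·exp(−k·t) = 5.9 → t = ln(14.37/5.9)/k = 910200 s = 252.8 h.
Distance = v·t = 0.31·910200 = 282200 m = 282.2 km.

282 km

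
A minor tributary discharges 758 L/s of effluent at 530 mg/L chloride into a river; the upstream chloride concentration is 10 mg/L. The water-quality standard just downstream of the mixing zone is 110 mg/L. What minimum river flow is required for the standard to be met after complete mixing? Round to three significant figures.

Set C_mix = 110: (Q·10.00 + 758.0·530.0) / (Q + 758.0) = 110
→ Q = 758.0·(530.0 − 110)/(110 − 10.00) = 3184 L/s.

3180 L/s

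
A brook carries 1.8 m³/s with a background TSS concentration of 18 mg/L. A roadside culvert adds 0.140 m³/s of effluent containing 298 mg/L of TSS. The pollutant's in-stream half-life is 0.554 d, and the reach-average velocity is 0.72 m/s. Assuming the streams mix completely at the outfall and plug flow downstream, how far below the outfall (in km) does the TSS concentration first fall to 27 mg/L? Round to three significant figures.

17.3 km

Conservation of mass: C = (1.800·18.00 + 0.1400·298.0) / 1.940 = 74.12/1.940 = 38.21 mg/L.
Half-life 0.554 d → k = ln 2 / 0.554 = 1.251 d⁻¹.
Set 38.21·exp(−k·t) = 27 → t = ln(38.21/27)/k = 23970 s = 6.659 h.
Distance = v·t = 0.72·23970 = 17260 m = 17.26 km.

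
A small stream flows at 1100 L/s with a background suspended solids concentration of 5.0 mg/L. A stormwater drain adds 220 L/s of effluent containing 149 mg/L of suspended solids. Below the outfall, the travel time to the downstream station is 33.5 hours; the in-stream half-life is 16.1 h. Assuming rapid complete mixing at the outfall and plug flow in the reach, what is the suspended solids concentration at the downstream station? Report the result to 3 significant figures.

6.86 mg/L

Mixed concentration C = ΣQC/ΣQ = (1100·5.000 + 220.0·149.0) / 1320 = 38280/1320 = 29.00 mg/L.
Half-life 16.1 h → k = ln 2 / 16.1 = 0.04305 h⁻¹ = 1.033 d⁻¹.
Decay over the reach: 29.00·exp(−kt) = 29.00·0.2364 = 6.855 mg/L.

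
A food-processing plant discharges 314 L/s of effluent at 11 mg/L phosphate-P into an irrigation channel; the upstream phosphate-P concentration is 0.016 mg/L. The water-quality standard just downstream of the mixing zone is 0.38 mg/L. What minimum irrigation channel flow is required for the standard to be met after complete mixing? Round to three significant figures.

9160 L/s

Set C_mix = 0.38: (Q·0.01600 + 314.0·11.00) / (Q + 314.0) = 0.38
→ Q = 314.0·(11.00 − 0.38)/(0.38 − 0.01600) = 9161 L/s.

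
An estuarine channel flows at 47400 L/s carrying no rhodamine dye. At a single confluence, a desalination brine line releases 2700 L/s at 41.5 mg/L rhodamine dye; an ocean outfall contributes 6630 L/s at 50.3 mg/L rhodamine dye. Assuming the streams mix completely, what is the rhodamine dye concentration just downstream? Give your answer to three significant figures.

7.85 mg/L

Mixed concentration C = ΣQC/ΣQ = (47400·0 + 2700·41.50 + 6630·50.30) / 56730 = 445500/56730 = 7.854 mg/L.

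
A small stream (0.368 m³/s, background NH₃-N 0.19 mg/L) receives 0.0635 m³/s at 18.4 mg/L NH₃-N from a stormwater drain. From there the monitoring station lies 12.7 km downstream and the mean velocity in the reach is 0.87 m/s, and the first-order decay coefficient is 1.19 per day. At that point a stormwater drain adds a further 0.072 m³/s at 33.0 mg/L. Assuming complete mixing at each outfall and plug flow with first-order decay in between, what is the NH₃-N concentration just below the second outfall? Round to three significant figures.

Flow-weighted average: C = (0.3680·0.1900 + 0.06350·18.40) / 0.4315 = 1.238/0.4315 = 2.870 mg/L; combined flow 0.4315 m³/s.
Travel time t = 12.7·1000 / 0.87 = 14600 s = 4.055 h.
Decay over the reach: 2.870·exp(−kt) = 2.870·0.8179 = 2.347 mg/L.
At the second outfall, C = (0.4315·2.347 + 0.07200·33.00) / (0.4315 + 0.07200) = 6.730 mg/L.

6.73 mg/L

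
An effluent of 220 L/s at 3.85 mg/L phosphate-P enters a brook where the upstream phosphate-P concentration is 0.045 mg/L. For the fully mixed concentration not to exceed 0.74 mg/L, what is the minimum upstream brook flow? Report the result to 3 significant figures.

Set C_mix = 0.74: (Q·0.04500 + 220.0·3.850) / (Q + 220.0) = 0.74
→ Q = 220.0·(3.850 − 0.74)/(0.74 − 0.04500) = 984.5 L/s.

984 L/s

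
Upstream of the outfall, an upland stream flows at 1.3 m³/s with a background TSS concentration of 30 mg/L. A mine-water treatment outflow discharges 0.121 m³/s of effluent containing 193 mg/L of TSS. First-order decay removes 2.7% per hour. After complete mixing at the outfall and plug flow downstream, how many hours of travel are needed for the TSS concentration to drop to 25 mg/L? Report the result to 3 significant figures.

20.6 h

Flow-weighted average: C = (1.300·30.00 + 0.1210·193.0) / 1.421 = 62.35/1.421 = 43.88 mg/L.
2.7%/h lost → k = −ln(1 − 0.027) = 0.02737 h⁻¹.
43.88·exp(−k·t) = 25 → t = ln(43.88/25)/k = 73990 s = 20.55 h.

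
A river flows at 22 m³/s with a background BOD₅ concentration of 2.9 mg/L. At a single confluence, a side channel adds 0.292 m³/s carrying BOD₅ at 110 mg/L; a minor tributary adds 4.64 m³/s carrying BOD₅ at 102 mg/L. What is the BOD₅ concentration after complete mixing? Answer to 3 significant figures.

21.1 mg/L

Mixed concentration C = ΣQC/ΣQ = (22.00·2.900 + 0.2920·110.0 + 4.640·102.0) / 26.93 = 569.2/26.93 = 21.13 mg/L.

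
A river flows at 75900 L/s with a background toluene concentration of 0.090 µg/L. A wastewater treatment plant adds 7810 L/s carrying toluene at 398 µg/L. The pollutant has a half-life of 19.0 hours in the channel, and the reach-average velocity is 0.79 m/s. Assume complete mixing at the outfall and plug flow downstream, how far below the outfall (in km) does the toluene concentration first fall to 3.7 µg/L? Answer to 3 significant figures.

180 km

Mixed concentration C = ΣQC/ΣQ = (75900·0.09000 + 7810·398.0) / 83710 = 3115000/83710 = 37.21 µg/L.
Half-life 19.0 h → k = ln 2 / 19.0 = 0.03648 h⁻¹ = 0.8756 d⁻¹.
Set 37.21·exp(−k·t) = 3.7 → t = ln(37.21/3.7)/k = 227800 s = 63.27 h.
Distance = v·t = 0.79·227800 = 180000 m = 180.0 km.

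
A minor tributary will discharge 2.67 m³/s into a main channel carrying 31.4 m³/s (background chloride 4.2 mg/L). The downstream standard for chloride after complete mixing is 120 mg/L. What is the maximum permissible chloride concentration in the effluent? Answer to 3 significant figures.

1480 mg/L

At the limit, (Qr·Cr + Qe·Cₑ)/(Qr + Qe) = 120:
Cₑ = (34.07·120 − 31.40·4.200) / 2.670 = 1482 mg/L.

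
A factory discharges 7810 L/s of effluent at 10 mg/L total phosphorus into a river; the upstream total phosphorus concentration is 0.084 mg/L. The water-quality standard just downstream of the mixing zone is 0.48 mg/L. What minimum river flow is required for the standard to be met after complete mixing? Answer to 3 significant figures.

Set C_mix = 0.48: (Q·0.08400 + 7810·10.00) / (Q + 7810) = 0.48
→ Q = 7810·(10.00 − 0.48)/(0.48 − 0.08400) = 187800 L/s.

188000 L/s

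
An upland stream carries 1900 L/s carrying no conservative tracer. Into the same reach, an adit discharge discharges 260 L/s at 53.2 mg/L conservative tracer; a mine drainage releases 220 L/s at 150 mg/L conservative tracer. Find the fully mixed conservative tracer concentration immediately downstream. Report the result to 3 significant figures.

19.7 mg/L

Mixed concentration C = ΣQC/ΣQ = (1900·0 + 260.0·53.20 + 220.0·150.0) / 2380 = 46830/2380 = 19.68 mg/L.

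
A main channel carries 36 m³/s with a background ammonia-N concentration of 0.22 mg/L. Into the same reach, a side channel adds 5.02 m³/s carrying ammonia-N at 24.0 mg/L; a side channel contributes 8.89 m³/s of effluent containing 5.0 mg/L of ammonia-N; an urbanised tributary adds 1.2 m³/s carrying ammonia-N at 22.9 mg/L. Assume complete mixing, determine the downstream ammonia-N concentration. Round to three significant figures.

3.92 mg/L

After mixing, C = (36.00·0.2200 + 5.020·24.00 + 8.890·5.000 + 1.200·22.90) / 51.11 = 200.3/51.11 = 3.920 mg/L.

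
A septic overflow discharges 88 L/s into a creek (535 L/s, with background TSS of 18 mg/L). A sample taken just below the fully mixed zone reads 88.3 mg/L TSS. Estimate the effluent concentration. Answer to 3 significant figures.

Mass balance: 535.0·18.00 + 88.00·Cₑ = 623.0·88.30
→ Cₑ = (623.0·88.30 − 535.0·18.00) / 88.00 = 515.7 mg/L.

516 mg/L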